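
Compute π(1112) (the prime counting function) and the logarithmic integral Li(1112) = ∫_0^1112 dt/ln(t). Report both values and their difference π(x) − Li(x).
π(1112) = 186;  Li(1112) ≈ 193.70;  π(x) − Li(x) ≈ -7.70.

Direct count of primes ≤ 1112 gives π(1112) = 186. Numerical evaluation of the logarithmic integral gives Li(1112) ≈ 193.70. The difference π(x) − Li(x) ≈ -7.70 is typically negative for small/moderate x (Li(x) overestimates), though Littlewood's theorem shows this sign changes infinitely often.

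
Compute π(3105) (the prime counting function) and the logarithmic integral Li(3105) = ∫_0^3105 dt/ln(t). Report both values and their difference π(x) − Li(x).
π(3105) = 442;  Li(3105) ≈ 455.85;  π(x) − Li(x) ≈ -13.85.

Direct count of primes ≤ 3105 gives π(3105) = 442. Numerical evaluation of the logarithmic integral gives Li(3105) ≈ 455.85. The difference π(x) − Li(x) ≈ -13.85 is typically negative for small/moderate x (Li(x) overestimates), though Littlewood's theorem shows this sign changes infinitely often.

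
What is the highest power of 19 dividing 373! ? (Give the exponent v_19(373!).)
v_19(373!) = 20

Legendre's formula: v_p(n!) = Σ_{k ≥ 1} ⌊n / p^k⌋. For p = 19, n = 373, the terms are:
  ⌊373/19^1⌋ = ⌊373/19⌋ = 19
  ⌊373/19^2⌋ = ⌊373/361⌋ = 1
(the next term ⌊373/19^3⌋ = 0, terminating the sum). Summing: v_19(373!) = 19 + 1 = 20.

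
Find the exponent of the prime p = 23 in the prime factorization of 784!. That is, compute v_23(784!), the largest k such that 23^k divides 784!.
v_23(784!) = 35

Legendre's formula: v_p(n!) = Σ_{k ≥ 1} ⌊n / p^k⌋. For p = 23, n = 784, the terms are:
  ⌊784/23^1⌋ = ⌊784/23⌋ = 34
  ⌊784/23^2⌋ = ⌊784/529⌋ = 1
(the next term ⌊784/23^3⌋ = 0, terminating the sum). Summing: v_23(784!) = 34 + 1 = 35.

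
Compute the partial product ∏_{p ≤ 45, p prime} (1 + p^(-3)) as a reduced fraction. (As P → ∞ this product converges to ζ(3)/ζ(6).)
∏ = 77199709041125603078439960576/65340146372601957980502060935

The primes p ≤ 45 are [2, 3, 5, 7, 11, 13, 17, 19, 23, 29, 31, 37, 41, 43]. For each, (1 + 1/p^3) = (p^3 + 1)/p^3. Multiplying these fractions over p ∈ [2, 3, 5, 7, 11, 13, 17, 19, 23, 29, 31, 37, 41, 43] gives 77199709041125603078439960576/65340146372601957980502060935. (In the limit P → ∞ this tends to ζ(3)/ζ(6).)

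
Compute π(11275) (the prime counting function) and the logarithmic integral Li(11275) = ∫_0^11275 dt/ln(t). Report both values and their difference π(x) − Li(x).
π(11275) = 1363;  Li(11275) ≈ 1383.66;  π(x) − Li(x) ≈ -20.66.

Direct count of primes ≤ 11275 gives π(11275) = 1363. Numerical evaluation of the logarithmic integral gives Li(11275) ≈ 1383.66. The difference π(x) − Li(x) ≈ -20.66 is typically negative for small/moderate x (Li(x) overestimates), though Littlewood's theorem shows this sign changes infinitely often.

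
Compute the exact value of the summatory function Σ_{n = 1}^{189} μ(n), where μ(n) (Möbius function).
Σ_{n ≤ 189} μ(n) = -3

Compute μ(n) for each 1 ≤ n ≤ 189: μ(1) = 1, μ(2) = -1, μ(3) = -1, μ(4) = 0, μ(5) = -1, μ(6) = 1, μ(7) = -1, μ(8) = 0, μ(9) = 0, μ(10) = 1, μ(11) = -1, μ(12) = 0, μ(13) = -1, μ(14) = 1, μ(15) = 1, μ(16) = 0, μ(17) = -1, μ(18) = 0, μ(19) = -1, μ(20) = 0, μ(21) = 1, μ(22) = 1, μ(23) = -1, μ(24) = 0, μ(25) = 0, μ(26) = 1, μ(27) = 0, μ(28) = 0, μ(29) = -1, μ(30) = -1, μ(31) = -1, μ(32) = 0, μ(33) = 1, μ(34) = 1, μ(35) = 1, μ(36) = 0, μ(37) = -1, μ(38) = 1, μ(39) = 1, μ(40) = 0, μ(41) = -1, μ(42) = -1, μ(43) = -1, μ(44) = 0, μ(45) = 0, μ(46) = 1, μ(47) = -1, μ(48) = 0, μ(49) = 0, μ(50) = 0, μ(51) = 1, μ(52) = 0, μ(53) = -1, μ(54) = 0, μ(55) = 1, μ(56) = 0, μ(57) = 1, μ(58) = 1, μ(59) = -1, μ(60) = 0, μ(61) = -1, μ(62) = 1, μ(63) = 0, μ(64) = 0, μ(65) = 1, μ(66) = -1, μ(67) = -1, μ(68) = 0, μ(69) = 1, μ(70) = -1, μ(71) = -1, μ(72) = 0, μ(73) = -1, μ(74) = 1, μ(75) = 0, μ(76) = 0, μ(77) = 1, μ(78) = -1, μ(79) = -1, μ(80) = 0, μ(81) = 0, μ(82) = 1, μ(83) = -1, μ(84) = 0, μ(85) = 1, μ(86) = 1, μ(87) = 1, μ(88) = 0, μ(89) = -1, μ(90) = 0, μ(91) = 1, μ(92) = 0, μ(93) = 1, μ(94) = 1, μ(95) = 1, μ(96) = 0, μ(97) = -1, μ(98) = 0, μ(99) = 0, μ(100) = 0, μ(101) = -1, μ(102) = -1, μ(103) = -1, μ(104) = 0, μ(105) = -1, μ(106) = 1, μ(107) = -1, μ(108) = 0, μ(109) = -1, μ(110) = -1, μ(111) = 1, μ(112) = 0, μ(113) = -1, μ(114) = -1, μ(115) = 1, μ(116) = 0, μ(117) = 0, μ(118) = 1, μ(119) = 1, μ(120) = 0, μ(121) = 0, μ(122) = 1, μ(123) = 1, μ(124) = 0, μ(125) = 0, μ(126) = 0, μ(127) = -1, μ(128) = 0, μ(129) = 1, μ(130) = -1, μ(131) = -1, μ(132) = 0, μ(133) = 1, μ(134) = 1, μ(135) = 0, μ(136) = 0, μ(137) = -1, μ(138) = -1, μ(139) = -1, μ(140) = 0, μ(141) = 1, μ(142) = 1, μ(143) = 1, μ(144) = 0, μ(145) = 1, μ(146) = 1, μ(147) = 0, μ(148) = 0, μ(149) = -1, μ(150) = 0, μ(151) = -1, μ(152) = 0, μ(153) = 0, μ(154) = -1, μ(155) = 1, μ(156) = 0, μ(157) = -1, μ(158) = 1, μ(159) = 1, μ(160) = 0, μ(161) = 1, μ(162) = 0, μ(163) = -1, μ(164) = 0, μ(165) = -1, μ(166) = 1, μ(167) = -1, μ(168) = 0, μ(169) = 0, μ(170) = -1, μ(171) = 0, μ(172) = 0, μ(173) = -1, μ(174) = -1, μ(175) = 0, μ(176) = 0, μ(177) = 1, μ(178) = 1, μ(179) = -1, μ(180) = 0, μ(181) = -1, μ(182) = -1, μ(183) = 1, μ(184) = 0, μ(185) = 1, μ(186) = -1, μ(187) = 1, μ(188) = 0, μ(189) = 0. Summing all 189 values: -3. (Mertens function M(x) = Σ_{n ≤ x} μ(n); on average M(x) should be small (PNT ⟺ M(x) = o(x)).)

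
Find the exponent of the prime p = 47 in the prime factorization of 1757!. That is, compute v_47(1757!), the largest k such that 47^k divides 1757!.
v_47(1757!) = 37

Legendre's formula: v_p(n!) = Σ_{k ≥ 1} ⌊n / p^k⌋. For p = 47, n = 1757, the terms are:
  ⌊1757/47^1⌋ = ⌊1757/47⌋ = 37
(the next term ⌊1757/47^2⌋ = 0, terminating the sum). Summing: v_47(1757!) = 37 = 37.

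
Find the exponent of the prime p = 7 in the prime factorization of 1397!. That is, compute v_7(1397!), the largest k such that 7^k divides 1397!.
v_7(1397!) = 231

Legendre's formula: v_p(n!) = Σ_{k ≥ 1} ⌊n / p^k⌋. For p = 7, n = 1397, the terms are:
  ⌊1397/7^1⌋ = ⌊1397/7⌋ = 199
  ⌊1397/7^2⌋ = ⌊1397/49⌋ = 28
  ⌊1397/7^3⌋ = ⌊1397/343⌋ = 4
(the next term ⌊1397/7^4⌋ = 0, terminating the sum). Summing: v_7(1397!) = 199 + 28 + 4 = 231.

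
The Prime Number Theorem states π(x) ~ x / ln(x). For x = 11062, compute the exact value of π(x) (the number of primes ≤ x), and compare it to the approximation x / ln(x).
π(11062) = 1340;  x/ln(x) ≈ 1188.02;  relative error ≈ 11.34%.

Directly count primes up to 11062: π(11062) = 1340. The PNT approximation gives 11062/ln(11062) ≈ 11062/9.31127 ≈ 1188.02. Relative error (π(x) − x/ln(x)) / π(x) ≈ 11.34%; the approximation is known to undercount slightly (Li(x) is a better estimate).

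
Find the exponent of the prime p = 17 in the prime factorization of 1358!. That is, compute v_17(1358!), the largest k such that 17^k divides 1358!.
v_17(1358!) = 83

Legendre's formula: v_p(n!) = Σ_{k ≥ 1} ⌊n / p^k⌋. For p = 17, n = 1358, the terms are:
  ⌊1358/17^1⌋ = ⌊1358/17⌋ = 79
  ⌊1358/17^2⌋ = ⌊1358/289⌋ = 4
(the next term ⌊1358/17^3⌋ = 0, terminating the sum). Summing: v_17(1358!) = 79 + 4 = 83.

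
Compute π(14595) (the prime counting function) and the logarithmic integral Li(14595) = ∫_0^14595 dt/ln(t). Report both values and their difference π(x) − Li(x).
π(14595) = 1710;  Li(14595) ≈ 1734.45;  π(x) − Li(x) ≈ -24.45.

Direct count of primes ≤ 14595 gives π(14595) = 1710. Numerical evaluation of the logarithmic integral gives Li(14595) ≈ 1734.45. The difference π(x) − Li(x) ≈ -24.45 is typically negative for small/moderate x (Li(x) overestimates), though Littlewood's theorem shows this sign changes infinitely often.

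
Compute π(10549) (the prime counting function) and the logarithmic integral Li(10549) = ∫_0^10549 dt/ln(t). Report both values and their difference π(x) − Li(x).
π(10549) = 1288;  Li(10549) ≈ 1305.57;  π(x) − Li(x) ≈ -17.57.

Direct count of primes ≤ 10549 gives π(10549) = 1288. Numerical evaluation of the logarithmic integral gives Li(10549) ≈ 1305.57. The difference π(x) − Li(x) ≈ -17.57 is typically negative for small/moderate x (Li(x) overestimates), though Littlewood's theorem shows this sign changes infinitely often.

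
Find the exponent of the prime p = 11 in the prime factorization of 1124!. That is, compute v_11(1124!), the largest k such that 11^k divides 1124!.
v_11(1124!) = 111

Legendre's formula: v_p(n!) = Σ_{k ≥ 1} ⌊n / p^k⌋. For p = 11, n = 1124, the terms are:
  ⌊1124/11^1⌋ = ⌊1124/11⌋ = 102
  ⌊1124/11^2⌋ = ⌊1124/121⌋ = 9
(the next term ⌊1124/11^3⌋ = 0, terminating the sum). Summing: v_11(1124!) = 102 + 9 = 111.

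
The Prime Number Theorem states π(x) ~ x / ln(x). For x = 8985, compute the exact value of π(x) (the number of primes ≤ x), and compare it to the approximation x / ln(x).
π(8985) = 1116;  x/ln(x) ≈ 987.00;  relative error ≈ 11.56%.

Directly count primes up to 8985: π(8985) = 1116. The PNT approximation gives 8985/ln(8985) ≈ 8985/9.10331 ≈ 987.00. Relative error (π(x) − x/ln(x)) / π(x) ≈ 11.56%; the approximation is known to undercount slightly (Li(x) is a better estimate).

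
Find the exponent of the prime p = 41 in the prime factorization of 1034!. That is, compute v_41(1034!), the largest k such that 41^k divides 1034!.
v_41(1034!) = 25

Legendre's formula: v_p(n!) = Σ_{k ≥ 1} ⌊n / p^k⌋. For p = 41, n = 1034, the terms are:
  ⌊1034/41^1⌋ = ⌊1034/41⌋ = 25
(the next term ⌊1034/41^2⌋ = 0, terminating the sum). Summing: v_41(1034!) = 25 = 25.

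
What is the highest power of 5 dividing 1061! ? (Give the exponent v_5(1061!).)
v_5(1061!) = 263

Legendre's formula: v_p(n!) = Σ_{k ≥ 1} ⌊n / p^k⌋. For p = 5, n = 1061, the terms are:
  ⌊1061/5^1⌋ = ⌊1061/5⌋ = 212
  ⌊1061/5^2⌋ = ⌊1061/25⌋ = 42
  ⌊1061/5^3⌋ = ⌊1061/125⌋ = 8
  ⌊1061/5^4⌋ = ⌊1061/625⌋ = 1
(the next term ⌊1061/5^5⌋ = 0, terminating the sum). Summing: v_5(1061!) = 212 + 42 + 8 + 1 = 263.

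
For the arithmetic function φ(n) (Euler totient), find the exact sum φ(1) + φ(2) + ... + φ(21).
Σ_{n ≤ 21} φ(n) = 140

Compute φ(n) for each 1 ≤ n ≤ 21: φ(1) = 1, φ(2) = 1, φ(3) = 2, φ(4) = 2, φ(5) = 4, φ(6) = 2, φ(7) = 6, φ(8) = 4, φ(9) = 6, φ(10) = 4, φ(11) = 10, φ(12) = 4, φ(13) = 12, φ(14) = 6, φ(15) = 8, φ(16) = 8, φ(17) = 16, φ(18) = 6, φ(19) = 18, φ(20) = 8, φ(21) = 12. Summing all 21 values: 140. (Average order: Σ_{n ≤ x} φ(n) ~ (3/π²) x². For x = 21, (3/π²)·21² ≈ 134.05.)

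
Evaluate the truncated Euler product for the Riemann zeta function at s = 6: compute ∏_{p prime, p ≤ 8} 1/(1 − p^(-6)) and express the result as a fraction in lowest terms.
∏ = 5359375/5268016

The primes p ≤ 8 are [2, 3, 5, 7]. For each prime, (1 − 1/p^6)^(-1) = p^6 / (p^6 − 1). The product is (1 − 1/2^6)^(-1), (1 − 1/3^6)^(-1), (1 − 1/5^6)^(-1), (1 − 1/7^6)^(-1) = ∏ p^6 / (p^6 − 1) = 5359375/5268016.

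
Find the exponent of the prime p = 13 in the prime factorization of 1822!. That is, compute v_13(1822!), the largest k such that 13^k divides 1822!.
v_13(1822!) = 150

Legendre's formula: v_p(n!) = Σ_{k ≥ 1} ⌊n / p^k⌋. For p = 13, n = 1822, the terms are:
  ⌊1822/13^1⌋ = ⌊1822/13⌋ = 140
  ⌊1822/13^2⌋ = ⌊1822/169⌋ = 10
(the next term ⌊1822/13^3⌋ = 0, terminating the sum). Summing: v_13(1822!) = 140 + 10 = 150.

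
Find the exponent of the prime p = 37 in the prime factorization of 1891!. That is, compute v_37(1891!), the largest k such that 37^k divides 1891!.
v_37(1891!) = 52

Legendre's formula: v_p(n!) = Σ_{k ≥ 1} ⌊n / p^k⌋. For p = 37, n = 1891, the terms are:
  ⌊1891/37^1⌋ = ⌊1891/37⌋ = 51
  ⌊1891/37^2⌋ = ⌊1891/1369⌋ = 1
(the next term ⌊1891/37^3⌋ = 0, terminating the sum). Summing: v_37(1891!) = 51 + 1 = 52.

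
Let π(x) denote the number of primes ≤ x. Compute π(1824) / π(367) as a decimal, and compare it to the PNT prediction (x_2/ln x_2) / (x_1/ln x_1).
π(1824)/π(367) = 281/73 ≈ 3.8493;  PNT prediction ≈ 3.9087.

π(367) = 73 and π(1824) = 281, so π(1824)/π(367) ≈ 3.8493. The PNT-predicted ratio is (1824/ln(1824)) / (367/ln(367)) ≈ 3.9087. The two agree to within a few percent, as expected.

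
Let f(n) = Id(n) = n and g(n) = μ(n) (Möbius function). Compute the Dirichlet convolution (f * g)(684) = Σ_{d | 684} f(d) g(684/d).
(Id * μ)(684) = 216

Divisors of 684: [1, 2, 3, 4, 6, 9, 12, 18, 19, 36, 38, 57, 76, 114, 171, 228, 342, 684]. For each d | 684:
  d = 1: Id(1) · μ(684/1) = 1 · 0 = 0
  d = 2: Id(2) · μ(684/2) = 2 · 0 = 0
  d = 3: Id(3) · μ(684/3) = 3 · 0 = 0
  d = 4: Id(4) · μ(684/4) = 4 · 0 = 0
  d = 6: Id(6) · μ(684/6) = 6 · -1 = -6
  d = 9: Id(9) · μ(684/9) = 9 · 0 = 0
  d = 12: Id(12) · μ(684/12) = 12 · 1 = 12
  d = 18: Id(18) · μ(684/18) = 18 · 1 = 18
  d = 19: Id(19) · μ(684/19) = 19 · 0 = 0
  d = 36: Id(36) · μ(684/36) = 36 · -1 = -36
  d = 38: Id(38) · μ(684/38) = 38 · 0 = 0
  d = 57: Id(57) · μ(684/57) = 57 · 0 = 0
  d = 76: Id(76) · μ(684/76) = 76 · 0 = 0
  d = 114: Id(114) · μ(684/114) = 114 · 1 = 114
  d = 171: Id(171) · μ(684/171) = 171 · 0 = 0
  d = 228: Id(228) · μ(684/228) = 228 · -1 = -228
  d = 342: Id(342) · μ(684/342) = 342 · -1 = -342
  d = 684: Id(684) · μ(684/684) = 684 · 1 = 684
Summing: (Id * μ)(684) = 0 + 0 + 0 + 0 + -6 + 0 + 12 + 18 + 0 + -36 + 0 + 0 + 0 + 114 + 0 + -228 + -342 + 684 = 216.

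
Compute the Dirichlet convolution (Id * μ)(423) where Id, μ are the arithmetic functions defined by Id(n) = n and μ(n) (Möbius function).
(Id * μ)(423) = 276

Divisors of 423: [1, 3, 9, 47, 141, 423]. For each d | 423:
  d = 1: Id(1) · μ(423/1) = 1 · 0 = 0
  d = 3: Id(3) · μ(423/3) = 3 · 1 = 3
  d = 9: Id(9) · μ(423/9) = 9 · -1 = -9
  d = 47: Id(47) · μ(423/47) = 47 · 0 = 0
  d = 141: Id(141) · μ(423/141) = 141 · -1 = -141
  d = 423: Id(423) · μ(423/423) = 423 · 1 = 423
Summing: (Id * μ)(423) = 0 + 3 + -9 + 0 + -141 + 423 = 276.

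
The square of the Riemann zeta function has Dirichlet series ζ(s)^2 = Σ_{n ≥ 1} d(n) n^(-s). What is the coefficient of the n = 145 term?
d(145) = 4

ζ(s)^2 = (Σ 1/m^s)(Σ 1/k^s). The coefficient of 1/n^s in the product is the number of ordered pairs (m, k) with mk = n, which equals d(n). For n = 145, divisors are [1, 5, 29, 145], so d(145) = 4.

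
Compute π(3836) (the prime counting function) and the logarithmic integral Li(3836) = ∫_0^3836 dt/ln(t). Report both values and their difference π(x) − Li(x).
π(3836) = 532;  Li(3836) ≈ 545.54;  π(x) − Li(x) ≈ -13.54.

Direct count of primes ≤ 3836 gives π(3836) = 532. Numerical evaluation of the logarithmic integral gives Li(3836) ≈ 545.54. The difference π(x) − Li(x) ≈ -13.54 is typically negative for small/moderate x (Li(x) overestimates), though Littlewood's theorem shows this sign changes infinitely often.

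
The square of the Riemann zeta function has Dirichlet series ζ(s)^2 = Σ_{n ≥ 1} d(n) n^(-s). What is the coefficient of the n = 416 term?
d(416) = 12

ζ(s)^2 = (Σ 1/m^s)(Σ 1/k^s). The coefficient of 1/n^s in the product is the number of ordered pairs (m, k) with mk = n, which equals d(n). For n = 416, divisors are [1, 2, 4, 8, 13, 16, 26, 32, 52, 104, 208, 416], so d(416) = 12.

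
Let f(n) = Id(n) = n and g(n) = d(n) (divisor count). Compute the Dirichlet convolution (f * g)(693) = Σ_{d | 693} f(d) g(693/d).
(Id * d)(693) = 2106

Divisors of 693: [1, 3, 7, 9, 11, 21, 33, 63, 77, 99, 231, 693]. For each d | 693:
  d = 1: Id(1) · d(693/1) = 1 · 12 = 12
  d = 3: Id(3) · d(693/3) = 3 · 8 = 24
  d = 7: Id(7) · d(693/7) = 7 · 6 = 42
  d = 9: Id(9) · d(693/9) = 9 · 4 = 36
  d = 11: Id(11) · d(693/11) = 11 · 6 = 66
  d = 21: Id(21) · d(693/21) = 21 · 4 = 84
  d = 33: Id(33) · d(693/33) = 33 · 4 = 132
  d = 63: Id(63) · d(693/63) = 63 · 2 = 126
  d = 77: Id(77) · d(693/77) = 77 · 3 = 231
  d = 99: Id(99) · d(693/99) = 99 · 2 = 198
  d = 231: Id(231) · d(693/231) = 231 · 2 = 462
  d = 693: Id(693) · d(693/693) = 693 · 1 = 693
Summing: (Id * d)(693) = 12 + 24 + 42 + 36 + 66 + 84 + 132 + 126 + 231 + 198 + 462 + 693 = 2106.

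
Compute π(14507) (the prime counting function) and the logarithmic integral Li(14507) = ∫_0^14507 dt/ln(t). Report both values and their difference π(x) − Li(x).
π(14507) = 1699;  Li(14507) ≈ 1725.27;  π(x) − Li(x) ≈ -26.27.

Direct count of primes ≤ 14507 gives π(14507) = 1699. Numerical evaluation of the logarithmic integral gives Li(14507) ≈ 1725.27. The difference π(x) − Li(x) ≈ -26.27 is typically negative for small/moderate x (Li(x) overestimates), though Littlewood's theorem shows this sign changes infinitely often.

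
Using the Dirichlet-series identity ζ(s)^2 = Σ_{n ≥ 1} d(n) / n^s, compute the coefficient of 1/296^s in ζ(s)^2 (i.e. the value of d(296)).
d(296) = 8

ζ(s)^2 = (Σ 1/m^s)(Σ 1/k^s). The coefficient of 1/n^s in the product is the number of ordered pairs (m, k) with mk = n, which equals d(n). For n = 296, divisors are [1, 2, 4, 8, 37, 74, 148, 296], so d(296) = 8.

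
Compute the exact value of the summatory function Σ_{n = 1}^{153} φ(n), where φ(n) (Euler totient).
Σ_{n ≤ 153} φ(n) = 7176

Compute φ(n) for each 1 ≤ n ≤ 153: φ(1) = 1, φ(2) = 1, φ(3) = 2, φ(4) = 2, φ(5) = 4, φ(6) = 2, φ(7) = 6, φ(8) = 4, φ(9) = 6, φ(10) = 4, φ(11) = 10, φ(12) = 4, φ(13) = 12, φ(14) = 6, φ(15) = 8, φ(16) = 8, φ(17) = 16, φ(18) = 6, φ(19) = 18, φ(20) = 8, φ(21) = 12, φ(22) = 10, φ(23) = 22, φ(24) = 8, φ(25) = 20, φ(26) = 12, φ(27) = 18, φ(28) = 12, φ(29) = 28, φ(30) = 8, φ(31) = 30, φ(32) = 16, φ(33) = 20, φ(34) = 16, φ(35) = 24, φ(36) = 12, φ(37) = 36, φ(38) = 18, φ(39) = 24, φ(40) = 16, φ(41) = 40, φ(42) = 12, φ(43) = 42, φ(44) = 20, φ(45) = 24, φ(46) = 22, φ(47) = 46, φ(48) = 16, φ(49) = 42, φ(50) = 20, φ(51) = 32, φ(52) = 24, φ(53) = 52, φ(54) = 18, φ(55) = 40, φ(56) = 24, φ(57) = 36, φ(58) = 28, φ(59) = 58, φ(60) = 16, φ(61) = 60, φ(62) = 30, φ(63) = 36, φ(64) = 32, φ(65) = 48, φ(66) = 20, φ(67) = 66, φ(68) = 32, φ(69) = 44, φ(70) = 24, φ(71) = 70, φ(72) = 24, φ(73) = 72, φ(74) = 36, φ(75) = 40, φ(76) = 36, φ(77) = 60, φ(78) = 24, φ(79) = 78, φ(80) = 32, φ(81) = 54, φ(82) = 40, φ(83) = 82, φ(84) = 24, φ(85) = 64, φ(86) = 42, φ(87) = 56, φ(88) = 40, φ(89) = 88, φ(90) = 24, φ(91) = 72, φ(92) = 44, φ(93) = 60, φ(94) = 46, φ(95) = 72, φ(96) = 32, φ(97) = 96, φ(98) = 42, φ(99) = 60, φ(100) = 40, φ(101) = 100, φ(102) = 32, φ(103) = 102, φ(104) = 48, φ(105) = 48, φ(106) = 52, φ(107) = 106, φ(108) = 36, φ(109) = 108, φ(110) = 40, φ(111) = 72, φ(112) = 48, φ(113) = 112, φ(114) = 36, φ(115) = 88, φ(116) = 56, φ(117) = 72, φ(118) = 58, φ(119) = 96, φ(120) = 32, φ(121) = 110, φ(122) = 60, φ(123) = 80, φ(124) = 60, φ(125) = 100, φ(126) = 36, φ(127) = 126, φ(128) = 64, φ(129) = 84, φ(130) = 48, φ(131) = 130, φ(132) = 40, φ(133) = 108, φ(134) = 66, φ(135) = 72, φ(136) = 64, φ(137) = 136, φ(138) = 44, φ(139) = 138, φ(140) = 48, φ(141) = 92, φ(142) = 70, φ(143) = 120, φ(144) = 48, φ(145) = 112, φ(146) = 72, φ(147) = 84, φ(148) = 72, φ(149) = 148, φ(150) = 40, φ(151) = 150, φ(152) = 72, φ(153) = 96. Summing all 153 values: 7176. (Average order: Σ_{n ≤ x} φ(n) ~ (3/π²) x². For x = 153, (3/π²)·153² ≈ 7115.48.)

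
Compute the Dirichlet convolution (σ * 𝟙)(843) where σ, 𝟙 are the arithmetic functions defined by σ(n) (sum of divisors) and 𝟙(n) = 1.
(σ * 𝟙)(843) = 1415

Divisors of 843: [1, 3, 281, 843]. For each d | 843:
  d = 1: σ(1) · 𝟙(843/1) = 1 · 1 = 1
  d = 3: σ(3) · 𝟙(843/3) = 4 · 1 = 4
  d = 281: σ(281) · 𝟙(843/281) = 282 · 1 = 282
  d = 843: σ(843) · 𝟙(843/843) = 1128 · 1 = 1128
Summing: (σ * 𝟙)(843) = 1 + 4 + 282 + 1128 = 1415.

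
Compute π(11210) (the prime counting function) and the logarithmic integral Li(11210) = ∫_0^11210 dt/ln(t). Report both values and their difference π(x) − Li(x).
π(11210) = 1356;  Li(11210) ≈ 1376.69;  π(x) − Li(x) ≈ -20.69.

Direct count of primes ≤ 11210 gives π(11210) = 1356. Numerical evaluation of the logarithmic integral gives Li(11210) ≈ 1376.69. The difference π(x) − Li(x) ≈ -20.69 is typically negative for small/moderate x (Li(x) overestimates), though Littlewood's theorem shows this sign changes infinitely often.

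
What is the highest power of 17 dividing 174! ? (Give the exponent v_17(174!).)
v_17(174!) = 10

Legendre's formula: v_p(n!) = Σ_{k ≥ 1} ⌊n / p^k⌋. For p = 17, n = 174, the terms are:
  ⌊174/17^1⌋ = ⌊174/17⌋ = 10
(the next term ⌊174/17^2⌋ = 0, terminating the sum). Summing: v_17(174!) = 10 = 10.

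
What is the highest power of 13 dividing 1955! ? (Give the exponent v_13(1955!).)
v_13(1955!) = 161

Legendre's formula: v_p(n!) = Σ_{k ≥ 1} ⌊n / p^k⌋. For p = 13, n = 1955, the terms are:
  ⌊1955/13^1⌋ = ⌊1955/13⌋ = 150
  ⌊1955/13^2⌋ = ⌊1955/169⌋ = 11
(the next term ⌊1955/13^3⌋ = 0, terminating the sum). Summing: v_13(1955!) = 150 + 11 = 161.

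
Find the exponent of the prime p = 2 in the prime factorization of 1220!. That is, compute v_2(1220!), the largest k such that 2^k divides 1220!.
v_2(1220!) = 1216

Legendre's formula: v_p(n!) = Σ_{k ≥ 1} ⌊n / p^k⌋. For p = 2, n = 1220, the terms are:
  ⌊1220/2^1⌋ = ⌊1220/2⌋ = 610
  ⌊1220/2^2⌋ = ⌊1220/4⌋ = 305
  ⌊1220/2^3⌋ = ⌊1220/8⌋ = 152
  ⌊1220/2^4⌋ = ⌊1220/16⌋ = 76
  ⌊1220/2^5⌋ = ⌊1220/32⌋ = 38
  ⌊1220/2^6⌋ = ⌊1220/64⌋ = 19
  ⌊1220/2^7⌋ = ⌊1220/128⌋ = 9
  ⌊1220/2^8⌋ = ⌊1220/256⌋ = 4
  ⌊1220/2^9⌋ = ⌊1220/512⌋ = 2
  ⌊1220/2^10⌋ = ⌊1220/1024⌋ = 1
(the next term ⌊1220/2^11⌋ = 0, terminating the sum). Summing: v_2(1220!) = 610 + 305 + 152 + 76 + 38 + 19 + 9 + 4 + 2 + 1 = 1216.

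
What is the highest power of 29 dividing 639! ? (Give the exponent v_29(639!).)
v_29(639!) = 22

Legendre's formula: v_p(n!) = Σ_{k ≥ 1} ⌊n / p^k⌋. For p = 29, n = 639, the terms are:
  ⌊639/29^1⌋ = ⌊639/29⌋ = 22
(the next term ⌊639/29^2⌋ = 0, terminating the sum). Summing: v_29(639!) = 22 = 22.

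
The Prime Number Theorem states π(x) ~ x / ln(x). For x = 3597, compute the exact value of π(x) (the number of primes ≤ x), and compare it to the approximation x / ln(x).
π(3597) = 503;  x/ln(x) ≈ 439.31;  relative error ≈ 12.66%.

Directly count primes up to 3597: π(3597) = 503. The PNT approximation gives 3597/ln(3597) ≈ 3597/8.18786 ≈ 439.31. Relative error (π(x) − x/ln(x)) / π(x) ≈ 12.66%; the approximation is known to undercount slightly (Li(x) is a better estimate).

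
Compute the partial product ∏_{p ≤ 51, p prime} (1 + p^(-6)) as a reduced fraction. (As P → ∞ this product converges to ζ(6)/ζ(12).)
∏ = 862155056480201047883460386910418315829132841121015872043175453729006428800800000/847666095717512475523225986389496867701830685289319692004055511811488189213173229

The primes p ≤ 51 are [2, 3, 5, 7, 11, 13, 17, 19, 23, 29, 31, 37, 41, 43, 47]. For each, (1 + 1/p^6) = (p^6 + 1)/p^6. Multiplying these fractions over p ∈ [2, 3, 5, 7, 11, 13, 17, 19, 23, 29, 31, 37, 41, 43, 47] gives 862155056480201047883460386910418315829132841121015872043175453729006428800800000/847666095717512475523225986389496867701830685289319692004055511811488189213173229. (In the limit P → ∞ this tends to ζ(6)/ζ(12).)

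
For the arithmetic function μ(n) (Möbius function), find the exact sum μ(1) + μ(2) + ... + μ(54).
Σ_{n ≤ 54} μ(n) = -3

Compute μ(n) for each 1 ≤ n ≤ 54: μ(1) = 1, μ(2) = -1, μ(3) = -1, μ(4) = 0, μ(5) = -1, μ(6) = 1, μ(7) = -1, μ(8) = 0, μ(9) = 0, μ(10) = 1, μ(11) = -1, μ(12) = 0, μ(13) = -1, μ(14) = 1, μ(15) = 1, μ(16) = 0, μ(17) = -1, μ(18) = 0, μ(19) = -1, μ(20) = 0, μ(21) = 1, μ(22) = 1, μ(23) = -1, μ(24) = 0, μ(25) = 0, μ(26) = 1, μ(27) = 0, μ(28) = 0, μ(29) = -1, μ(30) = -1, μ(31) = -1, μ(32) = 0, μ(33) = 1, μ(34) = 1, μ(35) = 1, μ(36) = 0, μ(37) = -1, μ(38) = 1, μ(39) = 1, μ(40) = 0, μ(41) = -1, μ(42) = -1, μ(43) = -1, μ(44) = 0, μ(45) = 0, μ(46) = 1, μ(47) = -1, μ(48) = 0, μ(49) = 0, μ(50) = 0, μ(51) = 1, μ(52) = 0, μ(53) = -1, μ(54) = 0. Summing all 54 values: -3. (Mertens function M(x) = Σ_{n ≤ x} μ(n); on average M(x) should be small (PNT ⟺ M(x) = o(x)).)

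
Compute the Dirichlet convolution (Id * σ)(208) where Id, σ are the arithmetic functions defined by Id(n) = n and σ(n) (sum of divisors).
(Id * σ)(208) = 3483

Divisors of 208: [1, 2, 4, 8, 13, 16, 26, 52, 104, 208]. For each d | 208:
  d = 1: Id(1) · σ(208/1) = 1 · 434 = 434
  d = 2: Id(2) · σ(208/2) = 2 · 210 = 420
  d = 4: Id(4) · σ(208/4) = 4 · 98 = 392
  d = 8: Id(8) · σ(208/8) = 8 · 42 = 336
  d = 13: Id(13) · σ(208/13) = 13 · 31 = 403
  d = 16: Id(16) · σ(208/16) = 16 · 14 = 224
  d = 26: Id(26) · σ(208/26) = 26 · 15 = 390
  d = 52: Id(52) · σ(208/52) = 52 · 7 = 364
  d = 104: Id(104) · σ(208/104) = 104 · 3 = 312
  d = 208: Id(208) · σ(208/208) = 208 · 1 = 208
Summing: (Id * σ)(208) = 434 + 420 + 392 + 336 + 403 + 224 + 390 + 364 + 312 + 208 = 3483.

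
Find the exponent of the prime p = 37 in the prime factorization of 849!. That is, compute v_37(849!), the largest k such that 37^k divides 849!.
v_37(849!) = 22

Legendre's formula: v_p(n!) = Σ_{k ≥ 1} ⌊n / p^k⌋. For p = 37, n = 849, the terms are:
  ⌊849/37^1⌋ = ⌊849/37⌋ = 22
(the next term ⌊849/37^2⌋ = 0, terminating the sum). Summing: v_37(849!) = 22 = 22.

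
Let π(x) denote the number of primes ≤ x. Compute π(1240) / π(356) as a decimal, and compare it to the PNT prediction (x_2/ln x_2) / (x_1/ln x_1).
π(1240)/π(356) = 203/71 ≈ 2.8592;  PNT prediction ≈ 2.8729.

π(356) = 71 and π(1240) = 203, so π(1240)/π(356) ≈ 2.8592. The PNT-predicted ratio is (1240/ln(1240)) / (356/ln(356)) ≈ 2.8729. The two agree to within a few percent, as expected.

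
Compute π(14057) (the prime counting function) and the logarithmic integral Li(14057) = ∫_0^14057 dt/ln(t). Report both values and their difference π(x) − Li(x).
π(14057) = 1658;  Li(14057) ≈ 1678.23;  π(x) − Li(x) ≈ -20.23.

Direct count of primes ≤ 14057 gives π(14057) = 1658. Numerical evaluation of the logarithmic integral gives Li(14057) ≈ 1678.23. The difference π(x) − Li(x) ≈ -20.23 is typically negative for small/moderate x (Li(x) overestimates), though Littlewood's theorem shows this sign changes infinitely often.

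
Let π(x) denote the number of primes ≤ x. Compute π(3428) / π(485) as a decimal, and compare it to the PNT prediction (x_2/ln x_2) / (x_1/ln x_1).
π(3428)/π(485) = 480/92 ≈ 5.2174;  PNT prediction ≈ 5.3699.

π(485) = 92 and π(3428) = 480, so π(3428)/π(485) ≈ 5.2174. The PNT-predicted ratio is (3428/ln(3428)) / (485/ln(485)) ≈ 5.3699. The two agree to within a few percent, as expected.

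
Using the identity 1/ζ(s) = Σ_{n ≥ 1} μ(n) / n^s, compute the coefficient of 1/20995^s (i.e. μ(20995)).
μ(20995) = 1

Factor n = 20995 = 5 · 13 · 17 · 19. μ(n) = 0 if any exponent ≥ 2 (not squarefree); otherwise μ(n) = (−1)^{ω(n)} where ω(n) is the number of distinct prime factors. Applying: μ(20995) = 1.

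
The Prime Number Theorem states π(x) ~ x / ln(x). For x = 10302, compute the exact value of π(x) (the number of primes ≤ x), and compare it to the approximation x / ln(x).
π(10302) = 1263;  x/ln(x) ≈ 1114.92;  relative error ≈ 11.72%.

Directly count primes up to 10302: π(10302) = 1263. The PNT approximation gives 10302/ln(10302) ≈ 10302/9.24009 ≈ 1114.92. Relative error (π(x) − x/ln(x)) / π(x) ≈ 11.72%; the approximation is known to undercount slightly (Li(x) is a better estimate).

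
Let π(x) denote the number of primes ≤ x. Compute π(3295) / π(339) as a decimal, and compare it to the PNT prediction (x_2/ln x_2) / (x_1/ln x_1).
π(3295)/π(339) = 462/68 ≈ 6.7941;  PNT prediction ≈ 6.9909.

π(339) = 68 and π(3295) = 462, so π(3295)/π(339) ≈ 6.7941. The PNT-predicted ratio is (3295/ln(3295)) / (339/ln(339)) ≈ 6.9909. The two agree to within a few percent, as expected.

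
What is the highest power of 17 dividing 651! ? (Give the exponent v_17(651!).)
v_17(651!) = 40

Legendre's formula: v_p(n!) = Σ_{k ≥ 1} ⌊n / p^k⌋. For p = 17, n = 651, the terms are:
  ⌊651/17^1⌋ = ⌊651/17⌋ = 38
  ⌊651/17^2⌋ = ⌊651/289⌋ = 2
(the next term ⌊651/17^3⌋ = 0, terminating the sum). Summing: v_17(651!) = 38 + 2 = 40.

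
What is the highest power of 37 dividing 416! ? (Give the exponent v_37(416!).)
v_37(416!) = 11

Legendre's formula: v_p(n!) = Σ_{k ≥ 1} ⌊n / p^k⌋. For p = 37, n = 416, the terms are:
  ⌊416/37^1⌋ = ⌊416/37⌋ = 11
(the next term ⌊416/37^2⌋ = 0, terminating the sum). Summing: v_37(416!) = 11 = 11.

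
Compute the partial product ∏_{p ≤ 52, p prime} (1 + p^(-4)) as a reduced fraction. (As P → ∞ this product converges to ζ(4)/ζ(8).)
∏ = 47811026860845170938198805915402199301066734558460286583378224128/44354583229145063659978971326989541656878007876738536067589135625

The primes p ≤ 52 are [2, 3, 5, 7, 11, 13, 17, 19, 23, 29, 31, 37, 41, 43, 47]. For each, (1 + 1/p^4) = (p^4 + 1)/p^4. Multiplying these fractions over p ∈ [2, 3, 5, 7, 11, 13, 17, 19, 23, 29, 31, 37, 41, 43, 47] gives 47811026860845170938198805915402199301066734558460286583378224128/44354583229145063659978971326989541656878007876738536067589135625. (In the limit P → ∞ this tends to ζ(4)/ζ(8).)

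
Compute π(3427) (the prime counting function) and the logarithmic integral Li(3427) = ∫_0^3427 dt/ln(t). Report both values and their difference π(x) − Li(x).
π(3427) = 480;  Li(3427) ≈ 495.64;  π(x) − Li(x) ≈ -15.64.

Direct count of primes ≤ 3427 gives π(3427) = 480. Numerical evaluation of the logarithmic integral gives Li(3427) ≈ 495.64. The difference π(x) − Li(x) ≈ -15.64 is typically negative for small/moderate x (Li(x) overestimates), though Littlewood's theorem shows this sign changes infinitely often.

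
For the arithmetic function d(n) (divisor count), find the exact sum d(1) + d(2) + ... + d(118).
Σ_{n ≤ 118} d(n) = 582

Compute d(n) for each 1 ≤ n ≤ 118: d(1) = 1, d(2) = 2, d(3) = 2, d(4) = 3, d(5) = 2, d(6) = 4, d(7) = 2, d(8) = 4, d(9) = 3, d(10) = 4, d(11) = 2, d(12) = 6, d(13) = 2, d(14) = 4, d(15) = 4, d(16) = 5, d(17) = 2, d(18) = 6, d(19) = 2, d(20) = 6, d(21) = 4, d(22) = 4, d(23) = 2, d(24) = 8, d(25) = 3, d(26) = 4, d(27) = 4, d(28) = 6, d(29) = 2, d(30) = 8, d(31) = 2, d(32) = 6, d(33) = 4, d(34) = 4, d(35) = 4, d(36) = 9, d(37) = 2, d(38) = 4, d(39) = 4, d(40) = 8, d(41) = 2, d(42) = 8, d(43) = 2, d(44) = 6, d(45) = 6, d(46) = 4, d(47) = 2, d(48) = 10, d(49) = 3, d(50) = 6, d(51) = 4, d(52) = 6, d(53) = 2, d(54) = 8, d(55) = 4, d(56) = 8, d(57) = 4, d(58) = 4, d(59) = 2, d(60) = 12, d(61) = 2, d(62) = 4, d(63) = 6, d(64) = 7, d(65) = 4, d(66) = 8, d(67) = 2, d(68) = 6, d(69) = 4, d(70) = 8, d(71) = 2, d(72) = 12, d(73) = 2, d(74) = 4, d(75) = 6, d(76) = 6, d(77) = 4, d(78) = 8, d(79) = 2, d(80) = 10, d(81) = 5, d(82) = 4, d(83) = 2, d(84) = 12, d(85) = 4, d(86) = 4, d(87) = 4, d(88) = 8, d(89) = 2, d(90) = 12, d(91) = 4, d(92) = 6, d(93) = 4, d(94) = 4, d(95) = 4, d(96) = 12, d(97) = 2, d(98) = 6, d(99) = 6, d(100) = 9, d(101) = 2, d(102) = 8, d(103) = 2, d(104) = 8, d(105) = 8, d(106) = 4, d(107) = 2, d(108) = 12, d(109) = 2, d(110) = 8, d(111) = 4, d(112) = 10, d(113) = 2, d(114) = 8, d(115) = 4, d(116) = 6, d(117) = 6, d(118) = 4. Summing all 118 values: 582. (Dirichlet's divisor formula: Σ_{n ≤ x} d(n) = x ln(x) + (2γ − 1) x + O(√x). For x = 118, the asymptotic estimate is ≈ 581.16.)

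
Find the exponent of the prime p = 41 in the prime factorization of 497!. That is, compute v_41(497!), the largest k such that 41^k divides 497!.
v_41(497!) = 12

Legendre's formula: v_p(n!) = Σ_{k ≥ 1} ⌊n / p^k⌋. For p = 41, n = 497, the terms are:
  ⌊497/41^1⌋ = ⌊497/41⌋ = 12
(the next term ⌊497/41^2⌋ = 0, terminating the sum). Summing: v_41(497!) = 12 = 12.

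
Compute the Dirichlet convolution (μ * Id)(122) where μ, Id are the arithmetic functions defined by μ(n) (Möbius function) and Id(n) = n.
(μ * Id)(122) = 60

Divisors of 122: [1, 2, 61, 122]. For each d | 122:
  d = 1: μ(1) · Id(122/1) = 1 · 122 = 122
  d = 2: μ(2) · Id(122/2) = -1 · 61 = -61
  d = 61: μ(61) · Id(122/61) = -1 · 2 = -2
  d = 122: μ(122) · Id(122/122) = 1 · 1 = 1
Summing: (μ * Id)(122) = 122 + -61 + -2 + 1 = 60.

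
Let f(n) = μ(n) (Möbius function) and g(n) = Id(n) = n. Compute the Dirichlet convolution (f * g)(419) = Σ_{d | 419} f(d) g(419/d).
(μ * Id)(419) = 418

Divisors of 419: [1, 419]. For each d | 419:
  d = 1: μ(1) · Id(419/1) = 1 · 419 = 419
  d = 419: μ(419) · Id(419/419) = -1 · 1 = -1
Summing: (μ * Id)(419) = 419 + -1 = 418.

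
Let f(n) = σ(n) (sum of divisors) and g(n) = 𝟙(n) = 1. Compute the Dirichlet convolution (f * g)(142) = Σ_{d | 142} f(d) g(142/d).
(σ * 𝟙)(142) = 292

Divisors of 142: [1, 2, 71, 142]. For each d | 142:
  d = 1: σ(1) · 𝟙(142/1) = 1 · 1 = 1
  d = 2: σ(2) · 𝟙(142/2) = 3 · 1 = 3
  d = 71: σ(71) · 𝟙(142/71) = 72 · 1 = 72
  d = 142: σ(142) · 𝟙(142/142) = 216 · 1 = 216
Summing: (σ * 𝟙)(142) = 1 + 3 + 72 + 216 = 292.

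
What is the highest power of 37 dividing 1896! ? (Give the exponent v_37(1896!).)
v_37(1896!) = 52

Legendre's formula: v_p(n!) = Σ_{k ≥ 1} ⌊n / p^k⌋. For p = 37, n = 1896, the terms are:
  ⌊1896/37^1⌋ = ⌊1896/37⌋ = 51
  ⌊1896/37^2⌋ = ⌊1896/1369⌋ = 1
(the next term ⌊1896/37^3⌋ = 0, terminating the sum). Summing: v_37(1896!) = 51 + 1 = 52.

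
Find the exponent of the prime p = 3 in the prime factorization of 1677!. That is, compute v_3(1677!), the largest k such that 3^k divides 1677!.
v_3(1677!) = 835

Legendre's formula: v_p(n!) = Σ_{k ≥ 1} ⌊n / p^k⌋. For p = 3, n = 1677, the terms are:
  ⌊1677/3^1⌋ = ⌊1677/3⌋ = 559
  ⌊1677/3^2⌋ = ⌊1677/9⌋ = 186
  ⌊1677/3^3⌋ = ⌊1677/27⌋ = 62
  ⌊1677/3^4⌋ = ⌊1677/81⌋ = 20
  ⌊1677/3^5⌋ = ⌊1677/243⌋ = 6
  ⌊1677/3^6⌋ = ⌊1677/729⌋ = 2
(the next term ⌊1677/3^7⌋ = 0, terminating the sum). Summing: v_3(1677!) = 559 + 186 + 62 + 20 + 6 + 2 = 835.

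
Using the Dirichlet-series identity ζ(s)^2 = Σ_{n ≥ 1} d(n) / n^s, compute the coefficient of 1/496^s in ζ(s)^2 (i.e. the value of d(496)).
d(496) = 10

ζ(s)^2 = (Σ 1/m^s)(Σ 1/k^s). The coefficient of 1/n^s in the product is the number of ordered pairs (m, k) with mk = n, which equals d(n). For n = 496, divisors are [1, 2, 4, 8, 16, 31, 62, 124, 248, 496], so d(496) = 10.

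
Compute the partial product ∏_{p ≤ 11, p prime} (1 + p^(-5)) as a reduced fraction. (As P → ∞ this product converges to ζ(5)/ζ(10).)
∏ = 651742119928/629159540625

The primes p ≤ 11 are [2, 3, 5, 7, 11]. For each, (1 + 1/p^5) = (p^5 + 1)/p^5. Multiplying these fractions over p ∈ [2, 3, 5, 7, 11] gives 651742119928/629159540625. (In the limit P → ∞ this tends to ζ(5)/ζ(10).)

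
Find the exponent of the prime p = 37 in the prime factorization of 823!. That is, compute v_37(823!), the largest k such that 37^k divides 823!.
v_37(823!) = 22

Legendre's formula: v_p(n!) = Σ_{k ≥ 1} ⌊n / p^k⌋. For p = 37, n = 823, the terms are:
  ⌊823/37^1⌋ = ⌊823/37⌋ = 22
(the next term ⌊823/37^2⌋ = 0, terminating the sum). Summing: v_37(823!) = 22 = 22.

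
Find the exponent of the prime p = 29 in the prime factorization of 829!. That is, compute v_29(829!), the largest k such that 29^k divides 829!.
v_29(829!) = 28

Legendre's formula: v_p(n!) = Σ_{k ≥ 1} ⌊n / p^k⌋. For p = 29, n = 829, the terms are:
  ⌊829/29^1⌋ = ⌊829/29⌋ = 28
(the next term ⌊829/29^2⌋ = 0, terminating the sum). Summing: v_29(829!) = 28 = 28.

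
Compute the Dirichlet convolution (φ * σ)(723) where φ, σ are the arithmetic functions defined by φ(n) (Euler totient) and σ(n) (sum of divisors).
(φ * σ)(723) = 2892

Divisors of 723: [1, 3, 241, 723]. For each d | 723:
  d = 1: φ(1) · σ(723/1) = 1 · 968 = 968
  d = 3: φ(3) · σ(723/3) = 2 · 242 = 484
  d = 241: φ(241) · σ(723/241) = 240 · 4 = 960
  d = 723: φ(723) · σ(723/723) = 480 · 1 = 480
Summing: (φ * σ)(723) = 968 + 484 + 960 + 480 = 2892.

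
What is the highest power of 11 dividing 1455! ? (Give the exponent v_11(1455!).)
v_11(1455!) = 145

Legendre's formula: v_p(n!) = Σ_{k ≥ 1} ⌊n / p^k⌋. For p = 11, n = 1455, the terms are:
  ⌊1455/11^1⌋ = ⌊1455/11⌋ = 132
  ⌊1455/11^2⌋ = ⌊1455/121⌋ = 12
  ⌊1455/11^3⌋ = ⌊1455/1331⌋ = 1
(the next term ⌊1455/11^4⌋ = 0, terminating the sum). Summing: v_11(1455!) = 132 + 12 + 1 = 145.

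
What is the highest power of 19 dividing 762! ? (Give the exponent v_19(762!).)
v_19(762!) = 42

Legendre's formula: v_p(n!) = Σ_{k ≥ 1} ⌊n / p^k⌋. For p = 19, n = 762, the terms are:
  ⌊762/19^1⌋ = ⌊762/19⌋ = 40
  ⌊762/19^2⌋ = ⌊762/361⌋ = 2
(the next term ⌊762/19^3⌋ = 0, terminating the sum). Summing: v_19(762!) = 40 + 2 = 42.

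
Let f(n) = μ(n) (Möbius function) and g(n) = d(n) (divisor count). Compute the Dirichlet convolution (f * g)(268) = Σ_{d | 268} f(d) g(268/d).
(μ * d)(268) = 1

Divisors of 268: [1, 2, 4, 67, 134, 268]. For each d | 268:
  d = 1: μ(1) · d(268/1) = 1 · 6 = 6
  d = 2: μ(2) · d(268/2) = -1 · 4 = -4
  d = 4: μ(4) · d(268/4) = 0 · 2 = 0
  d = 67: μ(67) · d(268/67) = -1 · 3 = -3
  d = 134: μ(134) · d(268/134) = 1 · 2 = 2
  d = 268: μ(268) · d(268/268) = 0 · 1 = 0
Summing: (μ * d)(268) = 6 + -4 + 0 + -3 + 2 + 0 = 1.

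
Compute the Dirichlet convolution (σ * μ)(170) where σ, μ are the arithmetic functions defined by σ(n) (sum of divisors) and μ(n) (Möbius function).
(σ * μ)(170) = 170

Divisors of 170: [1, 2, 5, 10, 17, 34, 85, 170]. For each d | 170:
  d = 1: σ(1) · μ(170/1) = 1 · -1 = -1
  d = 2: σ(2) · μ(170/2) = 3 · 1 = 3
  d = 5: σ(5) · μ(170/5) = 6 · 1 = 6
  d = 10: σ(10) · μ(170/10) = 18 · -1 = -18
  d = 17: σ(17) · μ(170/17) = 18 · 1 = 18
  d = 34: σ(34) · μ(170/34) = 54 · -1 = -54
  d = 85: σ(85) · μ(170/85) = 108 · -1 = -108
  d = 170: σ(170) · μ(170/170) = 324 · 1 = 324
Summing: (σ * μ)(170) = -1 + 3 + 6 + -18 + 18 + -54 + -108 + 324 = 170.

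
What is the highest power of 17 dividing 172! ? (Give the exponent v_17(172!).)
v_17(172!) = 10

Legendre's formula: v_p(n!) = Σ_{k ≥ 1} ⌊n / p^k⌋. For p = 17, n = 172, the terms are:
  ⌊172/17^1⌋ = ⌊172/17⌋ = 10
(the next term ⌊172/17^2⌋ = 0, terminating the sum). Summing: v_17(172!) = 10 = 10.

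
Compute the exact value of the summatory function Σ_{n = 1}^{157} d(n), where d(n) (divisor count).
Σ_{n ≤ 157} d(n) = 822

Compute d(n) for each 1 ≤ n ≤ 157: d(1) = 1, d(2) = 2, d(3) = 2, d(4) = 3, d(5) = 2, d(6) = 4, d(7) = 2, d(8) = 4, d(9) = 3, d(10) = 4, d(11) = 2, d(12) = 6, d(13) = 2, d(14) = 4, d(15) = 4, d(16) = 5, d(17) = 2, d(18) = 6, d(19) = 2, d(20) = 6, d(21) = 4, d(22) = 4, d(23) = 2, d(24) = 8, d(25) = 3, d(26) = 4, d(27) = 4, d(28) = 6, d(29) = 2, d(30) = 8, d(31) = 2, d(32) = 6, d(33) = 4, d(34) = 4, d(35) = 4, d(36) = 9, d(37) = 2, d(38) = 4, d(39) = 4, d(40) = 8, d(41) = 2, d(42) = 8, d(43) = 2, d(44) = 6, d(45) = 6, d(46) = 4, d(47) = 2, d(48) = 10, d(49) = 3, d(50) = 6, d(51) = 4, d(52) = 6, d(53) = 2, d(54) = 8, d(55) = 4, d(56) = 8, d(57) = 4, d(58) = 4, d(59) = 2, d(60) = 12, d(61) = 2, d(62) = 4, d(63) = 6, d(64) = 7, d(65) = 4, d(66) = 8, d(67) = 2, d(68) = 6, d(69) = 4, d(70) = 8, d(71) = 2, d(72) = 12, d(73) = 2, d(74) = 4, d(75) = 6, d(76) = 6, d(77) = 4, d(78) = 8, d(79) = 2, d(80) = 10, d(81) = 5, d(82) = 4, d(83) = 2, d(84) = 12, d(85) = 4, d(86) = 4, d(87) = 4, d(88) = 8, d(89) = 2, d(90) = 12, d(91) = 4, d(92) = 6, d(93) = 4, d(94) = 4, d(95) = 4, d(96) = 12, d(97) = 2, d(98) = 6, d(99) = 6, d(100) = 9, d(101) = 2, d(102) = 8, d(103) = 2, d(104) = 8, d(105) = 8, d(106) = 4, d(107) = 2, d(108) = 12, d(109) = 2, d(110) = 8, d(111) = 4, d(112) = 10, d(113) = 2, d(114) = 8, d(115) = 4, d(116) = 6, d(117) = 6, d(118) = 4, d(119) = 4, d(120) = 16, d(121) = 3, d(122) = 4, d(123) = 4, d(124) = 6, d(125) = 4, d(126) = 12, d(127) = 2, d(128) = 8, d(129) = 4, d(130) = 8, d(131) = 2, d(132) = 12, d(133) = 4, d(134) = 4, d(135) = 8, d(136) = 8, d(137) = 2, d(138) = 8, d(139) = 2, d(140) = 12, d(141) = 4, d(142) = 4, d(143) = 4, d(144) = 15, d(145) = 4, d(146) = 4, d(147) = 6, d(148) = 6, d(149) = 2, d(150) = 12, d(151) = 2, d(152) = 8, d(153) = 6, d(154) = 8, d(155) = 4, d(156) = 12, d(157) = 2. Summing all 157 values: 822. (Dirichlet's divisor formula: Σ_{n ≤ x} d(n) = x ln(x) + (2γ − 1) x + O(√x). For x = 157, the asymptotic estimate is ≈ 818.08.)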